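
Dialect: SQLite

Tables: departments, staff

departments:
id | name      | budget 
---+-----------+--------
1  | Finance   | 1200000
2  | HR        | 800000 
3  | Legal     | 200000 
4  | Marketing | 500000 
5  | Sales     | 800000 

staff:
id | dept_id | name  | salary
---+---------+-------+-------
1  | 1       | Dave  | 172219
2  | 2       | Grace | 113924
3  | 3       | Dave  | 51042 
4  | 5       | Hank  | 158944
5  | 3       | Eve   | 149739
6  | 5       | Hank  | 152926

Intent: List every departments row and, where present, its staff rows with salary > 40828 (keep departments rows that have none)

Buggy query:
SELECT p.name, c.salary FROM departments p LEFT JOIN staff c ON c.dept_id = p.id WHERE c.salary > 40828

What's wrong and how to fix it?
Bug: A WHERE condition on the right-hand table after LEFT JOIN drops unmatched parents

Fix: Put 'c.salary > 40828' in the JOIN's ON clause instead of WHERE

Corrected query:
SELECT p.name, c.salary FROM departments p LEFT JOIN staff c ON c.dept_id = p.id AND c.salary > 40828

Result:
name      | salary
----------+-------
Finance   | 172219
HR        | 113924
Legal     | 51042 
Legal     | 149739
Marketing | NULL  
Sales     | 152926
Sales     | 158944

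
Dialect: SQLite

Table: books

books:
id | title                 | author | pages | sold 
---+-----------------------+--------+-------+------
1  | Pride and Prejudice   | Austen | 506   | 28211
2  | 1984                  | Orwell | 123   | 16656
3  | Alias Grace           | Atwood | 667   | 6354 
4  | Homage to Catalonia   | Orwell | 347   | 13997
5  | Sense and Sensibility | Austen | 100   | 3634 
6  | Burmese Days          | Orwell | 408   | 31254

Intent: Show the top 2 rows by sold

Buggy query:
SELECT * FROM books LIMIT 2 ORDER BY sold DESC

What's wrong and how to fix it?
Bug: LIMIT must come after ORDER BY

Fix: Swap the clauses: ORDER BY first, then LIMIT

Corrected query:
SELECT * FROM books ORDER BY sold DESC LIMIT 2

Result:
id | title               | author | pages | sold 
---+---------------------+--------+-------+------
6  | Burmese Days        | Orwell | 408   | 31254
1  | Pride and Prejudice | Austen | 506   | 28211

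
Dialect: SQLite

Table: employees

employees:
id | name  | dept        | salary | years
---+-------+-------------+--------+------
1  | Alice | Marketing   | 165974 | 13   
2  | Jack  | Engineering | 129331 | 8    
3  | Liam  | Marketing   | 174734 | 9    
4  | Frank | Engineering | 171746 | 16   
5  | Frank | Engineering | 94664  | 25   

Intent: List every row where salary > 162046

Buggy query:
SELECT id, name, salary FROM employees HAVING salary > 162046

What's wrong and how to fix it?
Bug: This is a non-aggregate query (no GROUP BY, no aggregates), so in SQLite the HAVING clause is invalid here; a row-level condition belongs in WHERE

Fix: Replace HAVING with WHERE since the condition applies to individual rows

Corrected query:
SELECT id, name, salary FROM employees WHERE salary > 162046

Result:
id | name  | salary
---+-------+-------
1  | Alice | 165974
3  | Liam  | 174734
4  | Frank | 171746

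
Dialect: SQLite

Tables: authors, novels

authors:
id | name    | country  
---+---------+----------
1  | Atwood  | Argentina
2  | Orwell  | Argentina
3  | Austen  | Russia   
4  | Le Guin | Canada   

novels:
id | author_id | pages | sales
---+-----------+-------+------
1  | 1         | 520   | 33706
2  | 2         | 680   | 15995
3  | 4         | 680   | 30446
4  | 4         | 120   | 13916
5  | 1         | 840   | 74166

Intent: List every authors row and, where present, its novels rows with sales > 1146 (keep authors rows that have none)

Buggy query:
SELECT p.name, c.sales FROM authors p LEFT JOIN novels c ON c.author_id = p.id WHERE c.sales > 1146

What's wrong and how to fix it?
Bug: A WHERE condition on the right-hand table after LEFT JOIN drops unmatched parents

Fix: Move the right-table condition into the ON clause so unmatched parents are kept

Corrected query:
SELECT p.name, c.sales FROM authors p LEFT JOIN novels c ON c.author_id = p.id AND c.sales > 1146

Result:
name    | sales
--------+------
Atwood  | 33706
Atwood  | 74166
Orwell  | 15995
Austen  | NULL 
Le Guin | 13916
Le Guin | 30446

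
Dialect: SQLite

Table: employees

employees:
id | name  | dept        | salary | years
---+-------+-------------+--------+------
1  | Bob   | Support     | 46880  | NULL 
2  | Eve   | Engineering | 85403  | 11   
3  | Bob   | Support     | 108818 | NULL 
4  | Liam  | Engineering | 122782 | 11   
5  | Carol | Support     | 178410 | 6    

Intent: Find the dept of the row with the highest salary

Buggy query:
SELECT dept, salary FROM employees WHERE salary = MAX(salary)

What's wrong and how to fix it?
Bug: MAX(salary) is an aggregate and cannot be used directly in WHERE

Fix: Use a subquery: WHERE salary = (SELECT MAX(salary) FROM employees)

Corrected query:
SELECT dept, salary FROM employees WHERE salary = (SELECT MAX(salary) FROM employees)

Result:
dept    | salary
--------+-------
Support | 178410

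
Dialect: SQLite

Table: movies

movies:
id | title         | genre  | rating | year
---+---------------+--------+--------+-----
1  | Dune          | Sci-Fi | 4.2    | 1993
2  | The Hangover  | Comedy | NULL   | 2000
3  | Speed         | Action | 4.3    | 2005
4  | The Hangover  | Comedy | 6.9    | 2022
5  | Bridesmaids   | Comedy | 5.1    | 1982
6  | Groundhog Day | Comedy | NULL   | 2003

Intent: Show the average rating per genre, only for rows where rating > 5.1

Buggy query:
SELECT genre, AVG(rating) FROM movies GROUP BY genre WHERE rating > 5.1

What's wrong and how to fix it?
Bug: WHERE cannot follow GROUP BY

Fix: Move the WHERE clause before GROUP BY

Corrected query:
SELECT genre, AVG(rating) FROM movies WHERE rating > 5.1 GROUP BY genre

Result:
genre  | AVG(rating)
-------+------------
Comedy | 6.9        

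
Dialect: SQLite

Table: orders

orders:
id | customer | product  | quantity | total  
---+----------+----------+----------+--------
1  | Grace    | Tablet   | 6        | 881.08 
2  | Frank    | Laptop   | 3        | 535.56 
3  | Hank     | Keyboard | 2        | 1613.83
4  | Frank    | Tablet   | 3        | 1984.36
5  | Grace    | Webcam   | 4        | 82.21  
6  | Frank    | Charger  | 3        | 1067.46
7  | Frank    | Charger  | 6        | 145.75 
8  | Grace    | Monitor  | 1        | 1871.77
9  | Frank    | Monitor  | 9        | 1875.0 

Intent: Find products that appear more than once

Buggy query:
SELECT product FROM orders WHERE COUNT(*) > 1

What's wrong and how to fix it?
Bug: WHERE can't reference COUNT(*); aggregates are computed after WHERE

Fix: GROUP BY product, then filter groups with HAVING COUNT(*) > 1

Corrected query:
SELECT product FROM orders GROUP BY product HAVING COUNT(*) > 1

Result:
product
-------
Charger
Monitor
Tablet 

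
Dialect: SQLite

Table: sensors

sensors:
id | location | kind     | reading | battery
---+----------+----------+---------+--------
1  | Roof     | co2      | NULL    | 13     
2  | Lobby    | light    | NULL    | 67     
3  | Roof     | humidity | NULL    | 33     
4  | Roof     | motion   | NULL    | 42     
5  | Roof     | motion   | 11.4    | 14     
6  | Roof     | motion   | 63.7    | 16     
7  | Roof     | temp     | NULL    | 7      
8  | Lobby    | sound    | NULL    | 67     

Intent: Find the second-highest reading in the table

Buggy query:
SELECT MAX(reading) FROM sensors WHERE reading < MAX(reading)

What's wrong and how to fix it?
Bug: The inner MAX is an aggregate inside WHERE, which is not allowed

Fix: Put the inner MAX in a scalar subquery

Corrected query:
SELECT MAX(reading) FROM sensors WHERE reading < (SELECT MAX(reading) FROM sensors)

Result:
MAX(reading)
------------
11.4        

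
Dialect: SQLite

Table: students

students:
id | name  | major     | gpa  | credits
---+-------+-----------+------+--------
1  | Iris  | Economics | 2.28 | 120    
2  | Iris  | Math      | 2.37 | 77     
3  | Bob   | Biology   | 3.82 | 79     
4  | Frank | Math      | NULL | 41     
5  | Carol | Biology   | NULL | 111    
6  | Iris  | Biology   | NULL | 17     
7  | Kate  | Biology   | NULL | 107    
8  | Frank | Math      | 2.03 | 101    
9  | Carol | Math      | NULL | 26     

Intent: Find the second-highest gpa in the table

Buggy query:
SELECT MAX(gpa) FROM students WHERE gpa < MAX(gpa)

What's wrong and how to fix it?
Bug: MAX(gpa) on the right of the comparison is an aggregate-in-WHERE error

Fix: Compute the overall MAX in a subquery, then take MAX of rows below it

Corrected query:
SELECT MAX(gpa) FROM students WHERE gpa < (SELECT MAX(gpa) FROM students)

Result:
MAX(gpa)
--------
2.37    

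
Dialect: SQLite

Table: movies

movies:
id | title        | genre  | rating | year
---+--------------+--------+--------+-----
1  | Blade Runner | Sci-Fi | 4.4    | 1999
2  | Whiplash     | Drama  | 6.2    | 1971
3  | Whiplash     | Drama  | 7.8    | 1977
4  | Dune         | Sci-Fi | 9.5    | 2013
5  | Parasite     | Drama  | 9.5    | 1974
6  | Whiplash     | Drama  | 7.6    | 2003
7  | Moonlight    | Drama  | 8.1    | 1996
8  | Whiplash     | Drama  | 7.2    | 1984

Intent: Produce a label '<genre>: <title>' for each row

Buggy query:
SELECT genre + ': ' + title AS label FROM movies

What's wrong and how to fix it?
Bug: '+' is numeric addition; on text columns SQLite converts them to 0 instead of concatenating

Fix: Use the || operator for string concatenation

Corrected query:
SELECT genre || ': ' || title AS label FROM movies

Result:
label               
--------------------
Sci-Fi: Blade Runner
Drama: Whiplash     
Drama: Whiplash     
Sci-Fi: Dune        
Drama: Parasite     
Drama: Whiplash     
Drama: Moonlight    
Drama: Whiplash     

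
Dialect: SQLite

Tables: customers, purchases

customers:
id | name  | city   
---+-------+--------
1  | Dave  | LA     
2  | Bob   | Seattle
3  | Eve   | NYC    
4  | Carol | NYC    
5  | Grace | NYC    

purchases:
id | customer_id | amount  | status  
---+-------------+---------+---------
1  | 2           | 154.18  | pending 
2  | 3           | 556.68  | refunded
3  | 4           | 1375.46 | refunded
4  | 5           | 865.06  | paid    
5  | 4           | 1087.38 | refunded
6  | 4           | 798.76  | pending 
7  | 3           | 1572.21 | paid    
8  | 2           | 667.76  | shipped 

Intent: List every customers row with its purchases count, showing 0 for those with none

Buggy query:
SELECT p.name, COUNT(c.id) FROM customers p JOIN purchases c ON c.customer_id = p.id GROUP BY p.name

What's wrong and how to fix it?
Bug: An inner join excludes parents with zero children

Fix: Switch to LEFT JOIN to retain unmatched parent rows

Corrected query:
SELECT p.name, COUNT(c.id) FROM customers p LEFT JOIN purchases c ON c.customer_id = p.id GROUP BY p.name

Result:
name  | COUNT(c.id)
------+------------
Bob   | 2          
Carol | 3          
Dave  | 0          
Eve   | 2          
Grace | 1          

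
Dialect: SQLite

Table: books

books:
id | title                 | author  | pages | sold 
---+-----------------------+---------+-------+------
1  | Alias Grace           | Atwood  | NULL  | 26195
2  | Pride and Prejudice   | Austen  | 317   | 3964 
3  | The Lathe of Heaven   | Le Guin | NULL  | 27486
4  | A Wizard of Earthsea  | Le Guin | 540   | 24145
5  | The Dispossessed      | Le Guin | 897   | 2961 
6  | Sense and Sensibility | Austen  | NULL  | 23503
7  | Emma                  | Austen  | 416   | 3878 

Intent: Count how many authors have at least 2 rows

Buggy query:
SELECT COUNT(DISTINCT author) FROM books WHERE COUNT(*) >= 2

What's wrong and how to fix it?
Bug: COUNT(*) cannot appear in WHERE; the per-group count doesn't exist yet

Fix: Group first with HAVING COUNT(*) >= 2, then COUNT the resulting groups

Corrected query:
SELECT COUNT(*) FROM (SELECT author FROM books GROUP BY author HAVING COUNT(*) >= 2)

Result:
COUNT(*)
--------
2       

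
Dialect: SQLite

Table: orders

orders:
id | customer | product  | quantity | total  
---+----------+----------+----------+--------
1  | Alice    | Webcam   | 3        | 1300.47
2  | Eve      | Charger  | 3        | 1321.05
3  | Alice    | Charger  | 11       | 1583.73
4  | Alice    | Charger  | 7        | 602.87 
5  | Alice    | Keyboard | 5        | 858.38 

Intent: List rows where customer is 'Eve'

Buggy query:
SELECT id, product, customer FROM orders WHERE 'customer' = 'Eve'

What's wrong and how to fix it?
Bug: Single quotes denote string literals in SQL; the column name is being compared as a constant string

Fix: Reference the column as customer without single quotes

Corrected query:
SELECT id, product, customer FROM orders WHERE customer = 'Eve'

Result:
id | product | customer
---+---------+---------
2  | Charger | Eve     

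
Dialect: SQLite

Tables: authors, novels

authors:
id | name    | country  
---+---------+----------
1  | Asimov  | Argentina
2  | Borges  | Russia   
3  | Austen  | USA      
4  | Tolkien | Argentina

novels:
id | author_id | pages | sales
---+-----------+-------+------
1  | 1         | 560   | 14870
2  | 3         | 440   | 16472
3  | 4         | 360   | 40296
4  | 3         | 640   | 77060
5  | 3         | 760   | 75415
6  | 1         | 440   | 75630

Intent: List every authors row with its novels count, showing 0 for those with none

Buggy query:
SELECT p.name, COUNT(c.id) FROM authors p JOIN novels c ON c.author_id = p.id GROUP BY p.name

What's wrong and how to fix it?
Bug: INNER JOIN drops authors rows that have no matching novels rows

Fix: Switch to LEFT JOIN to retain unmatched parent rows

Corrected query:
SELECT p.name, COUNT(c.id) FROM authors p LEFT JOIN novels c ON c.author_id = p.id GROUP BY p.name

Result:
name    | COUNT(c.id)
--------+------------
Asimov  | 2          
Austen  | 3          
Borges  | 0          
Tolkien | 1          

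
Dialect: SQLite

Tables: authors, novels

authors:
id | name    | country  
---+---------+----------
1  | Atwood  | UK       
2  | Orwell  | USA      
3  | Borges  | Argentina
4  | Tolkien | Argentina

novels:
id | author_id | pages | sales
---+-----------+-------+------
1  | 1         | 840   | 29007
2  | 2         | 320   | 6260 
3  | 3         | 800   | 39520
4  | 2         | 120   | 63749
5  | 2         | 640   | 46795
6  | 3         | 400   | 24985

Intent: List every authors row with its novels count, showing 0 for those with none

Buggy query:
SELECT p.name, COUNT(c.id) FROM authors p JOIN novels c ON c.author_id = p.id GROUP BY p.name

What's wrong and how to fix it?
Bug: An inner join excludes parents with zero children

Fix: Switch to LEFT JOIN to retain unmatched parent rows

Corrected query:
SELECT p.name, COUNT(c.id) FROM authors p LEFT JOIN novels c ON c.author_id = p.id GROUP BY p.name

Result:
name    | COUNT(c.id)
--------+------------
Atwood  | 1          
Borges  | 2          
Orwell  | 3          
Tolkien | 0          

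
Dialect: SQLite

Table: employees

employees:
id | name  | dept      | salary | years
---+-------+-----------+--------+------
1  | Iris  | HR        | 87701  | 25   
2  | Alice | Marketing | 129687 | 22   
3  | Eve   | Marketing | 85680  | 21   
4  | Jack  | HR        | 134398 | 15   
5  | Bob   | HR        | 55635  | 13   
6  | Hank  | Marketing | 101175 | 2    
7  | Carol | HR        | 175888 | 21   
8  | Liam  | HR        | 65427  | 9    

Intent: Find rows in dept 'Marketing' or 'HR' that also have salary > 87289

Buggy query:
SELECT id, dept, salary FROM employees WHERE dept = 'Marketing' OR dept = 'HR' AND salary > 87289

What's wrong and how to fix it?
Bug: Without parentheses, AND is evaluated before OR, so the salary filter only applies to the 'HR' branch

Fix: Add parentheses around the OR so the AND applies to both alternatives

Corrected query:
SELECT id, dept, salary FROM employees WHERE (dept = 'Marketing' OR dept = 'HR') AND salary > 87289

Result:
id | dept      | salary
---+-----------+-------
1  | HR        | 87701 
2  | Marketing | 129687
4  | HR        | 134398
6  | Marketing | 101175
7  | HR        | 175888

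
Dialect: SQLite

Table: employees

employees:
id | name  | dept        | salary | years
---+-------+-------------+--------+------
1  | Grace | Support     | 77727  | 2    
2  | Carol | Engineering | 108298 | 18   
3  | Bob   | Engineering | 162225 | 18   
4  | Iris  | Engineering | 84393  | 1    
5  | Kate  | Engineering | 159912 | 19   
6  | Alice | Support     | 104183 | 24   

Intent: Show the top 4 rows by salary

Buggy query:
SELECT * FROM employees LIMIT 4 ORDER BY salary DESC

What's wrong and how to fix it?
Bug: ORDER BY cannot follow LIMIT; LIMIT is the final clause

Fix: Swap the clauses: ORDER BY first, then LIMIT

Corrected query:
SELECT * FROM employees ORDER BY salary DESC LIMIT 4

Result:
id | name  | dept        | salary | years
---+-------+-------------+--------+------
3  | Bob   | Engineering | 162225 | 18   
5  | Kate  | Engineering | 159912 | 19   
2  | Carol | Engineering | 108298 | 18   
6  | Alice | Support     | 104183 | 24   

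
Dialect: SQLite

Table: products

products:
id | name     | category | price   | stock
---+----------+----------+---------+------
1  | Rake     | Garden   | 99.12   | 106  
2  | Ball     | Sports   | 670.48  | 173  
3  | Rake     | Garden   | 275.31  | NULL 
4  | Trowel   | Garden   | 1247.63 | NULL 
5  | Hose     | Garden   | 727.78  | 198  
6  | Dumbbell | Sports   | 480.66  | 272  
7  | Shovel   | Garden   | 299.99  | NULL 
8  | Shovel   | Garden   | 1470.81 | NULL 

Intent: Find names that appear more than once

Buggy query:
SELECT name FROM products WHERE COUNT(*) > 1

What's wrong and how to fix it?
Bug: COUNT(*) is an aggregate and cannot be used in WHERE

Fix: Group first, then use HAVING for the count condition

Corrected query:
SELECT name FROM products GROUP BY name HAVING COUNT(*) > 1

Result:
name  
------
Rake  
Shovel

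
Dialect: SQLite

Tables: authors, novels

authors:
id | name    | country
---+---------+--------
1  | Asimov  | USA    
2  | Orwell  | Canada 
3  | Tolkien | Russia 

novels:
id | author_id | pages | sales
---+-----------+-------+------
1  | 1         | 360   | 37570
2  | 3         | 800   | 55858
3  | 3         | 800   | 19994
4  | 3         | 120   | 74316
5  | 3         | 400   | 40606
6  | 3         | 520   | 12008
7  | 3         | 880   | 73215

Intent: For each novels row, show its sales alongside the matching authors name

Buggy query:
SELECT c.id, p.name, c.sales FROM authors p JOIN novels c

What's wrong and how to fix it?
Bug: JOIN with no ON clause produces a cartesian product; every novels row pairs with every authors row

Fix: Specify the join condition linking the foreign key to the parent id

Corrected query:
SELECT c.id, p.name, c.sales FROM authors p JOIN novels c ON c.author_id = p.id

Result:
id | name    | sales
---+---------+------
1  | Asimov  | 37570
2  | Tolkien | 55858
3  | Tolkien | 19994
4  | Tolkien | 74316
5  | Tolkien | 40606
6  | Tolkien | 12008
7  | Tolkien | 73215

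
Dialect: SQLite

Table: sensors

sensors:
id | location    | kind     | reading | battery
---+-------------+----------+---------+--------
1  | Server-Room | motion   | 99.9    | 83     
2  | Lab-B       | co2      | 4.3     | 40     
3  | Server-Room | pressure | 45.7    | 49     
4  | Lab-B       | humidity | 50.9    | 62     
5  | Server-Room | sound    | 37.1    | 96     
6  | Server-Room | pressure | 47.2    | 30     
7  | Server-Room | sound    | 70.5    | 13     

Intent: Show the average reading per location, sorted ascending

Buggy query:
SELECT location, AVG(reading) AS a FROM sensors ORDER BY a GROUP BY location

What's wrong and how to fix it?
Bug: ORDER BY appears before GROUP BY; SQL clause order requires GROUP BY first

Fix: Reorder: SELECT … FROM … GROUP BY … ORDER BY …

Corrected query:
SELECT location, AVG(reading) AS a FROM sensors GROUP BY location ORDER BY a

Result:
location    | a    
------------+------
Lab-B       | 27.6 
Server-Room | 60.08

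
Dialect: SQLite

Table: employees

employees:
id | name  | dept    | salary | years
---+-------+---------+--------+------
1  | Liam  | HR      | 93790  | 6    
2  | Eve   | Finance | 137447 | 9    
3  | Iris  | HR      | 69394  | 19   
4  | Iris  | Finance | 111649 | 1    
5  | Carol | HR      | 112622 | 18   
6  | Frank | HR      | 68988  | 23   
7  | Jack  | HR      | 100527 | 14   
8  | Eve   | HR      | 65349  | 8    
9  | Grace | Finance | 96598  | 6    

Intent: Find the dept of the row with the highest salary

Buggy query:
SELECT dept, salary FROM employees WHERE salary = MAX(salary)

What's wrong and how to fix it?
Bug: WHERE is evaluated per row; an aggregate over the whole table isn't defined there

Fix: Use a subquery: WHERE salary = (SELECT MAX(salary) FROM employees)

Corrected query:
SELECT dept, salary FROM employees WHERE salary = (SELECT MAX(salary) FROM employees)

Result:
dept    | salary
--------+-------
Finance | 137447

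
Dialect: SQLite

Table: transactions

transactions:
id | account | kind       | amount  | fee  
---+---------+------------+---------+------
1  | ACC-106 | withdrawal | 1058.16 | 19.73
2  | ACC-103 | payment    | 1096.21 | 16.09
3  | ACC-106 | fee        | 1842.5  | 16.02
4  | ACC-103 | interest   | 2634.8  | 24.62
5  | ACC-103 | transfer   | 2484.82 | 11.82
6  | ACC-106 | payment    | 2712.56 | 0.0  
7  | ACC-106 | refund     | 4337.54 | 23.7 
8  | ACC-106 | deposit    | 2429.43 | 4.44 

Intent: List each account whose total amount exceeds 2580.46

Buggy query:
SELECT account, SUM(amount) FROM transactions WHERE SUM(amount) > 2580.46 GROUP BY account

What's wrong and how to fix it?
Bug: Aggregate functions cannot appear in a WHERE clause

Fix: Use HAVING (which filters groups after aggregation) instead of WHERE

Corrected query:
SELECT account, SUM(amount) FROM transactions GROUP BY account HAVING SUM(amount) > 2580.46

Result:
account | SUM(amount)
--------+------------
ACC-103 | 6215.83    
ACC-106 | 12380.19   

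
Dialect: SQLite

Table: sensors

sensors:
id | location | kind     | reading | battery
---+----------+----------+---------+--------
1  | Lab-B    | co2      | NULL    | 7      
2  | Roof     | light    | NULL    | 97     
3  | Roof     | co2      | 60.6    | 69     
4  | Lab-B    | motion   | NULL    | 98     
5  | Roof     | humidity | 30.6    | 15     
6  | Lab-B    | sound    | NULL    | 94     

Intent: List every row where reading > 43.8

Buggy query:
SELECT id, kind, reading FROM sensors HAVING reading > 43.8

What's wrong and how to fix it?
Bug: HAVING filters the output of aggregation, but this query has no GROUP BY and no aggregate functions, so SQLite rejects it (HAVING clause on a non-aggregate query); the condition here is per row

Fix: Use WHERE for row-level filtering

Corrected query:
SELECT id, kind, reading FROM sensors WHERE reading > 43.8

Result:
id | kind | reading
---+------+--------
3  | co2  | 60.6   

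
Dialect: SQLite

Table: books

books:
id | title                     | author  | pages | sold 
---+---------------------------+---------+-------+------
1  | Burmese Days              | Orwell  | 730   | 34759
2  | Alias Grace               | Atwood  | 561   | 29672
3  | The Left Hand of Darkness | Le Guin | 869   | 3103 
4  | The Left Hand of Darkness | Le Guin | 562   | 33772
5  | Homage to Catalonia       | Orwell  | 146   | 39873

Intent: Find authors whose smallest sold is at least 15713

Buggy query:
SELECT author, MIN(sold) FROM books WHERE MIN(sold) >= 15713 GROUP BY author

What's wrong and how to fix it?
Bug: MIN() in WHERE is a misuse of aggregate

Fix: Replace WHERE with HAVING after the GROUP BY

Corrected query:
SELECT author, MIN(sold) FROM books GROUP BY author HAVING MIN(sold) >= 15713

Result:
author | MIN(sold)
-------+----------
Atwood | 29672    
Orwell | 34759    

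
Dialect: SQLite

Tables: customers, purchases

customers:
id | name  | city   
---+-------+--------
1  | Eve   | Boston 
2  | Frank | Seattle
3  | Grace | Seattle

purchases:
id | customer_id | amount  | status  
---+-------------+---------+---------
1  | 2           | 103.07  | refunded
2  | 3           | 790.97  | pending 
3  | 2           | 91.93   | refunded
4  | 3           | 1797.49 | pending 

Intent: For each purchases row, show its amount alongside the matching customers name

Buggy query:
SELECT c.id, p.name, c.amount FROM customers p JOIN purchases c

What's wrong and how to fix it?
Bug: Missing join condition: each purchases row is matched to all customers rows instead of just its own

Fix: Specify the join condition linking the foreign key to the parent id

Corrected query:
SELECT c.id, p.name, c.amount FROM customers p JOIN purchases c ON c.customer_id = p.id

Result:
id | name  | amount 
---+-------+--------
1  | Frank | 103.07 
2  | Grace | 790.97 
3  | Frank | 91.93  
4  | Grace | 1797.49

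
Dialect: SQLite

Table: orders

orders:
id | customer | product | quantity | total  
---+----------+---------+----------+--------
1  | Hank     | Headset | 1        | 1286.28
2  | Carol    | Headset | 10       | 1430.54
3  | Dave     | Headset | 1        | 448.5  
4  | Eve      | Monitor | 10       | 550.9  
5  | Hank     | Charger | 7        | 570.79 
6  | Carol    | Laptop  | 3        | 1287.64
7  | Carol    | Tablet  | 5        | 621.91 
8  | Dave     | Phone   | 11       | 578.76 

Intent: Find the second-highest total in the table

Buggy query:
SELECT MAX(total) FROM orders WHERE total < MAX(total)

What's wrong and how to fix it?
Bug: The inner MAX is an aggregate inside WHERE, which is not allowed

Fix: Compute the overall MAX in a subquery, then take MAX of rows below it

Corrected query:
SELECT MAX(total) FROM orders WHERE total < (SELECT MAX(total) FROM orders)

Result:
MAX(total)
----------
1287.64   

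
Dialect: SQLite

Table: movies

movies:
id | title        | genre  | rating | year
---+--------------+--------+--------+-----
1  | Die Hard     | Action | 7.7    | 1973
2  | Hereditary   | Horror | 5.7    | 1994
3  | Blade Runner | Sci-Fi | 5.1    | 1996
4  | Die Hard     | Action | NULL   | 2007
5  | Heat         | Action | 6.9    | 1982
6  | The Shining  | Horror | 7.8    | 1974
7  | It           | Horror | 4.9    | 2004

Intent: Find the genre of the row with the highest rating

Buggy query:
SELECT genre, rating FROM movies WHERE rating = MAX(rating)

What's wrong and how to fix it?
Bug: MAX(rating) is an aggregate and cannot be used directly in WHERE

Fix: Wrap MAX in a scalar subquery so WHERE compares against a single value

Corrected query:
SELECT genre, rating FROM movies WHERE rating = (SELECT MAX(rating) FROM movies)

Result:
genre  | rating
-------+-------
Horror | 7.8   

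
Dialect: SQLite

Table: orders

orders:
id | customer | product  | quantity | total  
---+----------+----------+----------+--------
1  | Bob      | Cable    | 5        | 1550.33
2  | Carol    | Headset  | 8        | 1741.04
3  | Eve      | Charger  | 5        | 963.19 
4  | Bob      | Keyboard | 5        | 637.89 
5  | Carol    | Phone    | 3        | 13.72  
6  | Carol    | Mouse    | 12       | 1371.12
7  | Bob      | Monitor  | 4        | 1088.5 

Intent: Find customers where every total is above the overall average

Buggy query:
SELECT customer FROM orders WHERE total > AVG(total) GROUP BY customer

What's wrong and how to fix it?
Bug: WHERE evaluates per row before aggregation, so AVG() is unavailable

Fix: Compute the overall average in a scalar subquery and compare each group's MIN against it in HAVING

Corrected query:
SELECT customer FROM orders GROUP BY customer HAVING MIN(total) > (SELECT AVG(total) FROM orders)

Result:
(no rows)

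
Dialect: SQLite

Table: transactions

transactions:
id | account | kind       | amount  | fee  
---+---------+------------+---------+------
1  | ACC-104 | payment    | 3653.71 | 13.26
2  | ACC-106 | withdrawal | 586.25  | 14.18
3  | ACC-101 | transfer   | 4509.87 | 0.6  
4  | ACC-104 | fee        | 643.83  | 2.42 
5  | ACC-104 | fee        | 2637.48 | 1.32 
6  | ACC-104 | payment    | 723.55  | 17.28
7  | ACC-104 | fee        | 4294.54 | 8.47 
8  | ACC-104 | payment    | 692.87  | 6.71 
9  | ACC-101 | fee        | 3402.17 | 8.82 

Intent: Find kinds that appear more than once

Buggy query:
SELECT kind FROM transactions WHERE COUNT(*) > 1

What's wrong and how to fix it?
Bug: WHERE can't reference COUNT(*); aggregates are computed after WHERE

Fix: Group first, then use HAVING for the count condition

Corrected query:
SELECT kind FROM transactions GROUP BY kind HAVING COUNT(*) > 1

Result:
kind   
-------
fee    
payment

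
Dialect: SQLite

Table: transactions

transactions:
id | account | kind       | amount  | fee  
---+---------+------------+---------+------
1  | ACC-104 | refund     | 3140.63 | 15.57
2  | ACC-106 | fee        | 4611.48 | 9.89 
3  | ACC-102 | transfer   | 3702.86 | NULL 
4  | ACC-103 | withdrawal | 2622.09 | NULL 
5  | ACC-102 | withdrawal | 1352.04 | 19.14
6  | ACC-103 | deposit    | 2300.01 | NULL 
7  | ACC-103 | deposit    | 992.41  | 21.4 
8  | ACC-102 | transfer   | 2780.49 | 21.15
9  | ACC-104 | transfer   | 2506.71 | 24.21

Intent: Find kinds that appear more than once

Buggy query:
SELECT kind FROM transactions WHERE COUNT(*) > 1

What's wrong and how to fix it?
Bug: WHERE can't reference COUNT(*); aggregates are computed after WHERE

Fix: GROUP BY kind, then filter groups with HAVING COUNT(*) > 1

Corrected query:
SELECT kind FROM transactions GROUP BY kind HAVING COUNT(*) > 1

Result:
kind      
----------
deposit   
transfer  
withdrawal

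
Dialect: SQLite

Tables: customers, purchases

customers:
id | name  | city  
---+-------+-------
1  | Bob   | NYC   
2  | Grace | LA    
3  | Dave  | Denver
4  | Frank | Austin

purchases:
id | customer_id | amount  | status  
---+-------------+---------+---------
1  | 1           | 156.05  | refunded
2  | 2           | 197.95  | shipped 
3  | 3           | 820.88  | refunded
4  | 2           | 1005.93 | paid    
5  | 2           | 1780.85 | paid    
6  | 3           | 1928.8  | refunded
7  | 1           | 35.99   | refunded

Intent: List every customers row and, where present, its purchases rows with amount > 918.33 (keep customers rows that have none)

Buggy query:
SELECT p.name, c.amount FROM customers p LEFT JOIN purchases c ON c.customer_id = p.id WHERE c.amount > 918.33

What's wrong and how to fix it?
Bug: A WHERE condition on the right-hand table after LEFT JOIN drops unmatched parents

Fix: Move the right-table condition into the ON clause so unmatched parents are kept

Corrected query:
SELECT p.name, c.amount FROM customers p LEFT JOIN purchases c ON c.customer_id = p.id AND c.amount > 918.33

Result:
name  | amount 
------+--------
Bob   | NULL   
Grace | 1005.93
Grace | 1780.85
Dave  | 1928.8 
Frank | NULL   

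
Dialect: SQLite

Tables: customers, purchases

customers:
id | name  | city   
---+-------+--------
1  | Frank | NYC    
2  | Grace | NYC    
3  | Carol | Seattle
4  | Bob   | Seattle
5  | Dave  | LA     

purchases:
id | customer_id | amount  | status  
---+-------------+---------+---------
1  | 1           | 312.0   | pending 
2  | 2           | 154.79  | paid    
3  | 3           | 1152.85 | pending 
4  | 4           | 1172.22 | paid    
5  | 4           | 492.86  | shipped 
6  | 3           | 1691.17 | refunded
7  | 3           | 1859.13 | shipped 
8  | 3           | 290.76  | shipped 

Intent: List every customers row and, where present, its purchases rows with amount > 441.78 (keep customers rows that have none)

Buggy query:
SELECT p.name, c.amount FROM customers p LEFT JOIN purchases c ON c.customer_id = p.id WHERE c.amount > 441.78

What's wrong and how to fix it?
Bug: Filtering c.amount in WHERE discards the NULL rows produced by LEFT JOIN, turning it into an inner join

Fix: Move the right-table condition into the ON clause so unmatched parents are kept

Corrected query:
SELECT p.name, c.amount FROM customers p LEFT JOIN purchases c ON c.customer_id = p.id AND c.amount > 441.78

Result:
name  | amount 
------+--------
Frank | NULL   
Grace | NULL   
Carol | 1152.85
Carol | 1691.17
Carol | 1859.13
Bob   | 492.86 
Bob   | 1172.22
Dave  | NULL   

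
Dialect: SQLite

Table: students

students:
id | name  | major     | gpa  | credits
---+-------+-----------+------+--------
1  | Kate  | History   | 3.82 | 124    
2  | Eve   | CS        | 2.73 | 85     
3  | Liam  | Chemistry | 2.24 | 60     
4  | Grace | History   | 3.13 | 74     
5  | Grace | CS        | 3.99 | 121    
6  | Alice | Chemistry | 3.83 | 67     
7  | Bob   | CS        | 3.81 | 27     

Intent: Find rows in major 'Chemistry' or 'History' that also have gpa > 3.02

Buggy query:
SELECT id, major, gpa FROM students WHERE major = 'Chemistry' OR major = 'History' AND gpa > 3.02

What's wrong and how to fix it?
Bug: AND binds tighter than OR, so this parses as major = 'Chemistry' OR (major = 'History' AND gpa > 3.02)

Fix: Add parentheses around the OR so the AND applies to both alternatives

Corrected query:
SELECT id, major, gpa FROM students WHERE (major = 'Chemistry' OR major = 'History') AND gpa > 3.02

Result:
id | major     | gpa 
---+-----------+-----
1  | History   | 3.82
4  | History   | 3.13
6  | Chemistry | 3.83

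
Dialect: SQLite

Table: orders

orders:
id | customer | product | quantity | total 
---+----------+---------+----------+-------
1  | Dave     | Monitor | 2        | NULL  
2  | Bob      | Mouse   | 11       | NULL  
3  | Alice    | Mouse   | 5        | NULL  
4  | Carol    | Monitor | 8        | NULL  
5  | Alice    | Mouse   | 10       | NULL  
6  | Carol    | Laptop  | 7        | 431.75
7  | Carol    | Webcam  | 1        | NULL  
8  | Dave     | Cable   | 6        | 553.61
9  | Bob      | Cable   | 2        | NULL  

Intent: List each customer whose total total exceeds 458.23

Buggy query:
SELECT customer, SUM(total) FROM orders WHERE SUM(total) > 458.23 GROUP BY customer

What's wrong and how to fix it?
Bug: SUM(total) is an aggregate, but WHERE filters rows before aggregation

Fix: Move the aggregate condition to a HAVING clause

Corrected query:
SELECT customer, SUM(total) FROM orders GROUP BY customer HAVING SUM(total) > 458.23

Result:
customer | SUM(total)
---------+-----------
Dave     | 553.61    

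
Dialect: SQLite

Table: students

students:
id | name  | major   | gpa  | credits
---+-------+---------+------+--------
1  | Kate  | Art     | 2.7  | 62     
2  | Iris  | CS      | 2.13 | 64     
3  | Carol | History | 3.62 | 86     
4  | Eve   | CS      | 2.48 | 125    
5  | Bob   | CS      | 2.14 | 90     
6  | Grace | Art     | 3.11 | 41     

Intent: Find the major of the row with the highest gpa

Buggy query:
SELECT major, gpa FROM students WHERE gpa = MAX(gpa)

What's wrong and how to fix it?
Bug: WHERE is evaluated per row; an aggregate over the whole table isn't defined there

Fix: Wrap MAX in a scalar subquery so WHERE compares against a single value

Corrected query:
SELECT major, gpa FROM students WHERE gpa = (SELECT MAX(gpa) FROM students)

Result:
major   | gpa 
--------+-----
History | 3.62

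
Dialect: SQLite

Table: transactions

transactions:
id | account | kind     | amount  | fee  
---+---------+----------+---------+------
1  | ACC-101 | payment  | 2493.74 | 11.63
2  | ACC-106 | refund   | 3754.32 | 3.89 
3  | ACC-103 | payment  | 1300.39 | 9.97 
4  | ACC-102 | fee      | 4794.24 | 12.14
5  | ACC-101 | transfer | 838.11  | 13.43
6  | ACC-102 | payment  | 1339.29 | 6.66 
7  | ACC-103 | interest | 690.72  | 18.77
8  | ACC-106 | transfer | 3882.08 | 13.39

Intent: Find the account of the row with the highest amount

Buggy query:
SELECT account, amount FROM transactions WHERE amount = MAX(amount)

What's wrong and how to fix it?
Bug: MAX(amount) is an aggregate and cannot be used directly in WHERE

Fix: Wrap MAX in a scalar subquery so WHERE compares against a single value

Corrected query:
SELECT account, amount FROM transactions WHERE amount = (SELECT MAX(amount) FROM transactions)

Result:
account | amount 
--------+--------
ACC-102 | 4794.24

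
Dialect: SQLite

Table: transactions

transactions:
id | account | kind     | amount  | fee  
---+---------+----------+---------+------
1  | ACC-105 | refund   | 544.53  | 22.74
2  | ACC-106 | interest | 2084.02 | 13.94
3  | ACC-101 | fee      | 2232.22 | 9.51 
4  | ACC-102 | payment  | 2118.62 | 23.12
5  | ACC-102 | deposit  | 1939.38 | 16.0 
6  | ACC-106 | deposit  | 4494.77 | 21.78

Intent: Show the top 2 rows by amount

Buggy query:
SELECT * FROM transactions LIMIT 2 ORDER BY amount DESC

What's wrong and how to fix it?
Bug: ORDER BY cannot follow LIMIT; LIMIT is the final clause

Fix: Sort with ORDER BY, then apply LIMIT

Corrected query:
SELECT * FROM transactions ORDER BY amount DESC LIMIT 2

Result:
id | account | kind    | amount  | fee  
---+---------+---------+---------+------
6  | ACC-106 | deposit | 4494.77 | 21.78
3  | ACC-101 | fee     | 2232.22 | 9.51 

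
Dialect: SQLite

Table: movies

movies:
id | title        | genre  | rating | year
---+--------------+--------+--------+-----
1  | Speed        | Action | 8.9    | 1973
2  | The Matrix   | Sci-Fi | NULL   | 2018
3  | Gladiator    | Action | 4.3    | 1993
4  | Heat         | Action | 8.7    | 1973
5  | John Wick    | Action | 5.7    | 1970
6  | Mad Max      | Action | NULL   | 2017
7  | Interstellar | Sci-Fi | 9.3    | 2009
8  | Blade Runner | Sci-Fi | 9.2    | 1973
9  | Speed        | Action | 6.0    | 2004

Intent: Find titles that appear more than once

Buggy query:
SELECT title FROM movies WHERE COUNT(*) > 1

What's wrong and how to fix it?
Bug: WHERE can't reference COUNT(*); aggregates are computed after WHERE

Fix: GROUP BY title, then filter groups with HAVING COUNT(*) > 1

Corrected query:
SELECT title FROM movies GROUP BY title HAVING COUNT(*) > 1

Result:
title
-----
Speed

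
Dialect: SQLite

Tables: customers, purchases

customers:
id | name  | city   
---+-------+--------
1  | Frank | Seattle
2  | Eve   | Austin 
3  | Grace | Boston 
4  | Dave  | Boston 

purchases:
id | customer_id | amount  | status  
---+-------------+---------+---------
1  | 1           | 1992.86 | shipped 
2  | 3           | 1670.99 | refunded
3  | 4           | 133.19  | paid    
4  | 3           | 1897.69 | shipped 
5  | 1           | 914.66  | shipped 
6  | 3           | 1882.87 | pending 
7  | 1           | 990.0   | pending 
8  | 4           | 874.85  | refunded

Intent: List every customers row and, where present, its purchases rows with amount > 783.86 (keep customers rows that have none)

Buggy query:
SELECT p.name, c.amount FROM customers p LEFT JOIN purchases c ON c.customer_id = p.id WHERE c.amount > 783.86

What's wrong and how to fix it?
Bug: Filtering c.amount in WHERE discards the NULL rows produced by LEFT JOIN, turning it into an inner join

Fix: Put 'c.amount > 783.86' in the JOIN's ON clause instead of WHERE

Corrected query:
SELECT p.name, c.amount FROM customers p LEFT JOIN purchases c ON c.customer_id = p.id AND c.amount > 783.86

Result:
name  | amount 
------+--------
Frank | 914.66 
Frank | 990    
Frank | 1992.86
Eve   | NULL   
Grace | 1670.99
Grace | 1882.87
Grace | 1897.69
Dave  | 874.85 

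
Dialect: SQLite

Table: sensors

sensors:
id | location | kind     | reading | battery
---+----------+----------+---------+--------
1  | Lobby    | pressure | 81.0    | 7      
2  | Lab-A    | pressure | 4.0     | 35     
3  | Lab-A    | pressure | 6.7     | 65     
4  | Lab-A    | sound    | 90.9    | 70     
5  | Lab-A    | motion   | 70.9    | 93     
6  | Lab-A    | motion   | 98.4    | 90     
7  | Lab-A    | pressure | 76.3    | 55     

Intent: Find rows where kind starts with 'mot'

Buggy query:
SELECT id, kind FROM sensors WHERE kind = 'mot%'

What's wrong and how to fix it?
Bug: '=' compares the literal string including the % character; pattern matching needs LIKE

Fix: Use LIKE for wildcard pattern matching

Corrected query:
SELECT id, kind FROM sensors WHERE kind LIKE 'mot%'

Result:
id | kind  
---+-------
5  | motion
6  | motion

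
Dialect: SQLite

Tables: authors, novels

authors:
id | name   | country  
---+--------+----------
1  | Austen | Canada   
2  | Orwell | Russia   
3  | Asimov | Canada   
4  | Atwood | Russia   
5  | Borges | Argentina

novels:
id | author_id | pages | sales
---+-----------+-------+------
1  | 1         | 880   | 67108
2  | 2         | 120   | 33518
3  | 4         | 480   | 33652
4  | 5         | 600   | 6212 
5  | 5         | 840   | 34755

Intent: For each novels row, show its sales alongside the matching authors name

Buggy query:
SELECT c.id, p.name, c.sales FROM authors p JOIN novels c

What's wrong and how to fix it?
Bug: Missing join condition: each novels row is matched to all authors rows instead of just its own

Fix: Specify the join condition linking the foreign key to the parent id

Corrected query:
SELECT c.id, p.name, c.sales FROM authors p JOIN novels c ON c.author_id = p.id

Result:
id | name   | sales
---+--------+------
1  | Austen | 67108
2  | Orwell | 33518
3  | Atwood | 33652
4  | Borges | 6212 
5  | Borges | 34755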